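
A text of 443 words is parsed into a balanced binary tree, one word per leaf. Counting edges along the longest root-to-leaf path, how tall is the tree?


In a balanced binary tree with n leaves the deepest leaf is ceil(log2(n)) edges below the root.
log2(443) = 8.7912
ceil(8.7912) = 9
height (edges) = 9

9


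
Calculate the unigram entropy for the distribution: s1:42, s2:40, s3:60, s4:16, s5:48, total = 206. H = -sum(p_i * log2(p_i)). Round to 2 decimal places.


Computing entropy H = -sum(p_i * log2(p_i)):
  s1: p = 42/206 = 0.2039, -p*log2(p) = 0.4677
  s2: p = 40/206 = 0.1942, -p*log2(p) = 0.4591
  s3: p = 60/206 = 0.2913, -p*log2(p) = 0.5183
  s4: p = 16/206 = 0.0777, -p*log2(p) = 0.2863
  s5: p = 48/206 = 0.2330, -p*log2(p) = 0.4897
H = sum of terms = 2.2211
Rounded to 2 decimals: 2.22

2.22


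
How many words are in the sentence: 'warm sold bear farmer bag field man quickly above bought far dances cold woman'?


Counting words by splitting on spaces:
  Word 1: 'warm'
  Word 2: 'sold'
  Word 3: 'bear'
  Word 4: 'farmer'
  Word 5: 'bag'
  Word 6: 'field'
  Word 7: 'man'
  Word 8: 'quickly'
  Word 9: 'above'
  Word 10: 'bought'
  Word 11: 'far'
  Word 12: 'dances'
  Word 13: 'cold'
  Word 14: 'woman'
Total words: 14

14


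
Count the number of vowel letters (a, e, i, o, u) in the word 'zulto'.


Scanning each character of 'zulto':
  Position 1: 'z' -> consonant (running count: 0)
  Position 2: 'u' -> vowel (running count: 1)
  Position 3: 'l' -> consonant (running count: 1)
  Position 4: 't' -> consonant (running count: 1)
  Position 5: 'o' -> vowel (running count: 2)
Total vowels: 2

2


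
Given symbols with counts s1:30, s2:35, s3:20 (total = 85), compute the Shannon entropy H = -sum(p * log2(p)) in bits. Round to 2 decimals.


Computing entropy H = -sum(p_i * log2(p_i)):
  s1: p = 30/85 = 0.3529, -p*log2(p) = 0.5303
  s2: p = 35/85 = 0.4118, -p*log2(p) = 0.5271
  s3: p = 20/85 = 0.2353, -p*log2(p) = 0.4912
H = sum of terms = 1.5486
Rounded to 2 decimals: 1.55

1.55


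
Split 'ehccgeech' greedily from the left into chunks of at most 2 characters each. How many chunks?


'ehccgeech' has 9 characters.
Chunking with max size 2:
  Chunk 1: 'eh' (positions 0-1)
  Chunk 2: 'cc' (positions 2-3)
  Chunk 3: 'ge' (positions 4-5)
  Chunk 4: 'ec' (positions 6-7)
  Chunk 5: 'h' (positions 8-8)
Total chunks: ceil(9 / 2) = 5

5


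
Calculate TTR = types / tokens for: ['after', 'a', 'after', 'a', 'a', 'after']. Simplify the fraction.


Tokens: 6
Unique types: ('a', 'after') = 2
TTR = 2/6
Simplify: divide both by 2 -> 1/3
TTR = 1/3

1/3


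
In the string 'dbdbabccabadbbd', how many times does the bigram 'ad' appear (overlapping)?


Scanning 'dbdbabccabadbbd' for bigram 'ad':
  Position 0: 'db' -> no
  Position 1: 'bd' -> no
  Position 2: 'db' -> no
  Position 3: 'ba' -> no
  Position 4: 'ab' -> no
  Position 5: 'bc' -> no
  Position 6: 'cc' -> no
  Position 7: 'ca' -> no
  Position 8: 'ab' -> no
  Position 9: 'ba' -> no
  Position 10: 'ad' -> MATCH
  Position 11: 'db' -> no
  Position 12: 'bb' -> no
  Position 13: 'bd' -> no
Total matches: 1

1


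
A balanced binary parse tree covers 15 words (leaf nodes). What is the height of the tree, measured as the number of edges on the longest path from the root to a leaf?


In a balanced binary tree with n leaves the deepest leaf is ceil(log2(n)) edges below the root.
log2(15) = 3.9069
ceil(3.9069) = 4
height (edges) = 4

4


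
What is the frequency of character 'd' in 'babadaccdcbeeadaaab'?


Scanning 'babadaccdcbeeadaaab' for 'd':
  Position 4: 'd' -> MATCH (count: 1)
  Position 8: 'd' -> MATCH (count: 2)
  Position 14: 'd' -> MATCH (count: 3)
Total occurrences of 'd': 3

3


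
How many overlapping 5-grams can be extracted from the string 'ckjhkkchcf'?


String 'ckjhkkchcf' has length L = 10.
Number of overlapping n-grams = L - n + 1
Substituting: 10 - 5 + 1 = 6

6


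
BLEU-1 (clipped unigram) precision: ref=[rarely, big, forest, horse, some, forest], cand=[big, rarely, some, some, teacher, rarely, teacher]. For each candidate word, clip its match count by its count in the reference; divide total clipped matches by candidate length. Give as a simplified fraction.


Reference word counts: {'big': 1, 'forest': 2, 'horse': 1, 'rarely': 1, 'some': 1}
Checking each candidate word (with clipping):
  'big' -> in reference (ref count 1, used 1/1) -> match (matches: 1)
  'rarely' -> in reference (ref count 1, used 1/1) -> match (matches: 2)
  'some' -> in reference (ref count 1, used 1/1) -> match (matches: 3)
  'some' -> ref count 1 already used up (1/1) -> clipped, no match (matches: 3)
  'teacher' -> not in reference -> no match (matches: 3)
  'rarely' -> ref count 1 already used up (1/1) -> clipped, no match (matches: 3)
  'teacher' -> not in reference -> no match (matches: 3)
Clipped matches: 3, Candidate length: 7
Precision = 3/7

3/7


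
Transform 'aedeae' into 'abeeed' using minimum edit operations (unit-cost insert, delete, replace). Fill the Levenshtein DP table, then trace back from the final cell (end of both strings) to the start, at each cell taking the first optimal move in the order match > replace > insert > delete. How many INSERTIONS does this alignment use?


Edit distance = 4. Backtracking from cell (6, 6) with preference match > replace > insert > delete,
then listing the resulting alignment 'aedeae' -> 'abeeed' left to right:
  Step 1: keep 'a'
  Step 2: replace e->b
  Step 3: replace d->e
  Step 4: keep 'e'
  Step 5: replace a->e
  Step 6: replace e->d
Total insertions: 0

0


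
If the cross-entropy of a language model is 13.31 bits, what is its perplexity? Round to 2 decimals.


Perplexity formula: PP = 2^H
H = 13.31
PP = 2^13.31
Decompose: 2^13.31 = 2^13 * 2^0.31
2^13 = 8192, 2^0.31 ~ 1.2397077
PP ~ 8192 * 1.2397077 = 10155.6854784
Rounded to 2 decimals: 10155.69

10155.69


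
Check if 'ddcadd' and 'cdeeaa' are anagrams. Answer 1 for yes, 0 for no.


Sort characters of 'ddcadd': 'acdddd'
Sort characters of 'cdeeaa': 'aacdee'
Sorted forms differ -> they are NOT anagrams
Result: 0

0


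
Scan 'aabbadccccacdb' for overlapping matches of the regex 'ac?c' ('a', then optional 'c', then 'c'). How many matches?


Pattern: ac?c means 'a', then optional 'c', then 'c'.
Scanning 'aabbadccccacdb' position-by-position:
  Pos 0: window 'aab' -> no
  Pos 1: window 'abb' -> no
  Pos 2: window 'bba' -> no
  Pos 3: window 'bad' -> no
  Pos 4: window 'adc' -> no
  Pos 5: window 'dcc' -> no
  Pos 6: window 'ccc' -> no
  Pos 7: window 'ccc' -> no
  Pos 8: window 'cca' -> no
  Pos 9: window 'cac' -> no
  Pos 10: window 'acd' -> MATCH
  Pos 11: window 'cdb' -> no
  Pos 12: window 'db' -> no
  Pos 13: window 'b' -> no
Total matches: 1

1


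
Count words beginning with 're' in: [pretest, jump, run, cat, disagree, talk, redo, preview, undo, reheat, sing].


Checking each word for prefix 're':
  'pretest' -> no (count: 0)
  'jump' -> no (count: 0)
  'run' -> no (count: 0)
  'cat' -> no (count: 0)
  'disagree' -> no (count: 0)
  'talk' -> no (count: 0)
  'redo' -> YES, starts with 're' (count: 1)
  'preview' -> no (count: 1)
  'undo' -> no (count: 1)
  'reheat' -> YES, starts with 're' (count: 2)
  'sing' -> no (count: 2)
Total with prefix 're': 2

2


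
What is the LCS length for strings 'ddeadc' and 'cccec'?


DP table for LCS of 'ddeadc' and 'cccec':
       c  c  c  e  c
    0  0  0  0  0  0
  d 0  0  0  0  0  0
  d 0  0  0  0  0  0
  e 0  0  0  0  1  1
  a 0  0  0  0  1  1
  d 0  0  0  0  1  1
  c 0  1  1  1  1  2
LCS: 'ec'
LCS length = 2

2


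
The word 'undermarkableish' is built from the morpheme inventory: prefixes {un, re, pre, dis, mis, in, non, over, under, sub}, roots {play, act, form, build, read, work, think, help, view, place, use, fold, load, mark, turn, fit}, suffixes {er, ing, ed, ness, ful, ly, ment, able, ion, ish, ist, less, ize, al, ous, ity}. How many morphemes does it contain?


Segmenting 'undermarkableish' against the inventory:
  'under' -> prefix (morpheme 1)
  'mark' -> root (morpheme 2)
  'able' -> suffix (morpheme 3)
  'ish' -> suffix (morpheme 4)
Total morphemes: 4

4


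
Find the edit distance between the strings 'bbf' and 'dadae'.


Building DP table for s1='bbf' (len 3) and s2='dadae' (len 5):
       d  a  d  a  e
    0  1  2  3  4  5
  b 1  1  2  3  4  5
  b 2  2  2  3  4  5
  f 3  3  3  3  4  5
Edit distance = dp[3][5] = 5

5


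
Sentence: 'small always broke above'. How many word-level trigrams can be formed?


Word trigrams from [4] words:
  Trigram 1: (small always broke)
  Trigram 2: (always broke above)
Total word trigrams: 4 - 2 = 2

2


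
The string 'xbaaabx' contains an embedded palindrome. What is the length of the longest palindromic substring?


Scanning 'xbaaabx' for palindromic substrings.
Substring at positions 0-6: 'xbaaabx'.
Check: reverse('xbaaabx') = 'xbaaabx' -> palindrome confirmed.
No longer palindromic substring exists; longest length = 7

7


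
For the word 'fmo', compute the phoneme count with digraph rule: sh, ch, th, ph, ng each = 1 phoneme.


Parsing 'fmo' greedily, digraphs first:
  'f' -> consonant phoneme (phonemes so far: 1)
  'm' -> consonant phoneme (phonemes so far: 2)
  'o' -> vowel phoneme (phonemes so far: 3)
Total phonemes: 3

3


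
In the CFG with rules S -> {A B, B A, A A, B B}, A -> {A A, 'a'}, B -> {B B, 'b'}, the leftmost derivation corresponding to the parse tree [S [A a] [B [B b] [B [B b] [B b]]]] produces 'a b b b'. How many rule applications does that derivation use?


Every bracketed nonterminal node [X ...] in the tree is produced by exactly one rule application.
Reading the tree off as a leftmost derivation:
  Step 1: S  =>  A B   (applied S -> A B)
  Step 2: A B  =>  a B   (applied A -> a)
  Step 3: a B  =>  a B B   (applied B -> B B)
  Step 4: a B B  =>  a b B   (applied B -> b)
  Step 5: a b B  =>  a b B B   (applied B -> B B)
  Step 6: a b B B  =>  a b b B   (applied B -> b)
  Step 7: a b b B  =>  a b b b   (applied B -> b)
Final yield: a b b b
Total rewrite steps: 7

7


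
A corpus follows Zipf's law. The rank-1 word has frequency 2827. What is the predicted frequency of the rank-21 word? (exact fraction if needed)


Zipf's law: freq(rank) = f1 / rank
f1 = 2827, rank = 21
freq = 2827 / 21
GCD(2827, 21) = 1
Simplified: 2827/21

2827/21


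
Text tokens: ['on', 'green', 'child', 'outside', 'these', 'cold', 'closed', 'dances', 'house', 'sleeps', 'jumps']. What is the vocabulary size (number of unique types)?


Listing all tokens and tracking unique types:
  Token 1: 'on' -> NEW (unique so far: 1)
  Token 2: 'green' -> NEW (unique so far: 2)
  Token 3: 'child' -> NEW (unique so far: 3)
  Token 4: 'outside' -> NEW (unique so far: 4)
  Token 5: 'these' -> NEW (unique so far: 5)
  Token 6: 'cold' -> NEW (unique so far: 6)
  Token 7: 'closed' -> NEW (unique so far: 7)
  Token 8: 'dances' -> NEW (unique so far: 8)
  Token 9: 'house' -> NEW (unique so far: 9)
  Token 10: 'sleeps' -> NEW (unique so far: 10)
  Token 11: 'jumps' -> NEW (unique so far: 11)
Unique types: ('child', 'closed', 'cold', 'dances', 'green', 'house', 'jumps', 'on', 'outside', 'sleeps', 'these')
Vocabulary size: 11

11


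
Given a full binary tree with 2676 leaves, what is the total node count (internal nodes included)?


Leaf nodes (terminals): 2676
Internal nodes = n - 1 = 2676 - 1 = 2675
Total = leaves + internal = 2676 + 2675 = 5351

5351


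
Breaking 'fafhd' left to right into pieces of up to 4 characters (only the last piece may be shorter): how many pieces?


'fafhd' has 5 characters.
Chunking with max size 4:
  Chunk 1: 'fafh' (positions 0-3)
  Chunk 2: 'd' (positions 4-4)
Total chunks: ceil(5 / 4) = 2

2


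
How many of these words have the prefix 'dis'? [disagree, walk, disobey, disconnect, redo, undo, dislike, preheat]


Checking each word for prefix 'dis':
  'disagree' -> YES, starts with 'dis' (count: 1)
  'walk' -> no (count: 1)
  'disobey' -> YES, starts with 'dis' (count: 2)
  'disconnect' -> YES, starts with 'dis' (count: 3)
  'redo' -> no (count: 3)
  'undo' -> no (count: 3)
  'dislike' -> YES, starts with 'dis' (count: 4)
  'preheat' -> no (count: 4)
Total with prefix 'dis': 4

4


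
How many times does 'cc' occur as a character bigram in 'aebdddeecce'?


Scanning 'aebdddeecce' for bigram 'cc':
  Position 0: 'ae' -> no
  Position 1: 'eb' -> no
  Position 2: 'bd' -> no
  Position 3: 'dd' -> no
  Position 4: 'dd' -> no
  Position 5: 'de' -> no
  Position 6: 'ee' -> no
  Position 7: 'ec' -> no
  Position 8: 'cc' -> MATCH
  Position 9: 'ce' -> no
Total matches: 1

1


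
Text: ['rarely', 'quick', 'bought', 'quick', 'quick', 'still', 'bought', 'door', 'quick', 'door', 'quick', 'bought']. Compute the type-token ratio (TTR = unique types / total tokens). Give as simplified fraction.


Tokens: 12
Unique types: ('bought', 'door', 'quick', 'rarely', 'still') = 5
TTR = 5/12
Already in lowest terms.

5/12


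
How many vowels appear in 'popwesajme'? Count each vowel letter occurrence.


Scanning each character of 'popwesajme':
  Position 1: 'p' -> consonant (running count: 0)
  Position 2: 'o' -> vowel (running count: 1)
  Position 3: 'p' -> consonant (running count: 1)
  Position 4: 'w' -> consonant (running count: 1)
  Position 5: 'e' -> vowel (running count: 2)
  Position 6: 's' -> consonant (running count: 2)
  Position 7: 'a' -> vowel (running count: 3)
  Position 8: 'j' -> consonant (running count: 3)
  Position 9: 'm' -> consonant (running count: 3)
  Position 10: 'e' -> vowel (running count: 4)
Total vowels: 4

4


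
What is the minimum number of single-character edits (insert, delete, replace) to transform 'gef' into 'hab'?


Building DP table for s1='gef' (len 3) and s2='hab' (len 3):
       h  a  b
    0  1  2  3
  g 1  1  2  3
  e 2  2  2  3
  f 3  3  3  3
Edit distance = dp[3][3] = 3

3


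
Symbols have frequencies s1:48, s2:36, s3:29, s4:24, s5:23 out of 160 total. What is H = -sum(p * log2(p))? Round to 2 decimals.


Computing entropy H = -sum(p_i * log2(p_i)):
  s1: p = 48/160 = 0.3000, -p*log2(p) = 0.5211
  s2: p = 36/160 = 0.2250, -p*log2(p) = 0.4842
  s3: p = 29/160 = 0.1812, -p*log2(p) = 0.4466
  s4: p = 24/160 = 0.1500, -p*log2(p) = 0.4105
  s5: p = 23/160 = 0.1437, -p*log2(p) = 0.4023
H = sum of terms = 2.2647
Rounded to 2 decimals: 2.26

2.26


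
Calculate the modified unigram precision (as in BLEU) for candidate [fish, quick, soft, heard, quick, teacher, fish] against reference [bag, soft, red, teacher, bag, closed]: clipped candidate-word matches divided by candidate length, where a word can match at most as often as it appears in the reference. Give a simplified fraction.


Reference word counts: {'bag': 2, 'closed': 1, 'red': 1, 'soft': 1, 'teacher': 1}
Checking each candidate word (with clipping):
  'fish' -> not in reference -> no match (matches: 0)
  'quick' -> not in reference -> no match (matches: 0)
  'soft' -> in reference (ref count 1, used 1/1) -> match (matches: 1)
  'heard' -> not in reference -> no match (matches: 1)
  'quick' -> not in reference -> no match (matches: 1)
  'teacher' -> in reference (ref count 1, used 1/1) -> match (matches: 2)
  'fish' -> not in reference -> no match (matches: 2)
Clipped matches: 2, Candidate length: 7
Precision = 2/7

2/7


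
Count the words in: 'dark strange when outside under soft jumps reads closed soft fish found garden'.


Counting words by splitting on spaces:
  Word 1: 'dark'
  Word 2: 'strange'
  Word 3: 'when'
  Word 4: 'outside'
  Word 5: 'under'
  Word 6: 'soft'
  Word 7: 'jumps'
  Word 8: 'reads'
  Word 9: 'closed'
  Word 10: 'soft'
  Word 11: 'fish'
  Word 12: 'found'
  Word 13: 'garden'
Total words: 13

13


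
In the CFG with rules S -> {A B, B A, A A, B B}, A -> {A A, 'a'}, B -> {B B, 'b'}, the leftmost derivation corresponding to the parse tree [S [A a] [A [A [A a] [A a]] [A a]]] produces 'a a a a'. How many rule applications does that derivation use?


Every bracketed nonterminal node [X ...] in the tree is produced by exactly one rule application.
Reading the tree off as a leftmost derivation:
  Step 1: S  =>  A A   (applied S -> A A)
  Step 2: A A  =>  a A   (applied A -> a)
  Step 3: a A  =>  a A A   (applied A -> A A)
  Step 4: a A A  =>  a A A A   (applied A -> A A)
  Step 5: a A A A  =>  a a A A   (applied A -> a)
  Step 6: a a A A  =>  a a a A   (applied A -> a)
  Step 7: a a a A  =>  a a a a   (applied A -> a)
Final yield: a a a a
Total rewrite steps: 7

7


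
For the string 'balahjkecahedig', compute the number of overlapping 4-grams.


String 'balahjkecahedig' has length L = 15.
Number of overlapping n-grams = L - n + 1
Substituting: 15 - 4 + 1 = 12

12


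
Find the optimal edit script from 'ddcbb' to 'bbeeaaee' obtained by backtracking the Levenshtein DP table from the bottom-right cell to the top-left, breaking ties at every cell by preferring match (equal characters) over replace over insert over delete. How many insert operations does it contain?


Edit distance = 8. Backtracking from cell (5, 8) with preference match > replace > insert > delete,
then listing the resulting alignment 'ddcbb' -> 'bbeeaaee' left to right:
  Step 1: insert 'b' [insertion #1]
  Step 2: insert 'b' [insertion #2]
  Step 3: insert 'e' [insertion #3]
  Step 4: replace d->e
  Step 5: replace d->a
  Step 6: replace c->a
  Step 7: replace b->e
  Step 8: replace b->e
Total insertions: 3

3


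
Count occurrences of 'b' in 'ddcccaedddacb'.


Scanning 'ddcccaedddacb' for 'b':
  Position 12: 'b' -> MATCH (count: 1)
Total occurrences of 'b': 1

1


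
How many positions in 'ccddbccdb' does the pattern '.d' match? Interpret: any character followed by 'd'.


Pattern: .d means any character followed by 'd'.
Scanning 'ccddbccdb' position-by-position:
  Pos 0: window 'cc' -> no
  Pos 1: window 'cd' -> MATCH
  Pos 2: window 'dd' -> MATCH
  Pos 3: window 'db' -> no
  Pos 4: window 'bc' -> no
  Pos 5: window 'cc' -> no
  Pos 6: window 'cd' -> MATCH
  Pos 7: window 'db' -> no
  Pos 8: window 'b' -> no
Total matches: 3

3


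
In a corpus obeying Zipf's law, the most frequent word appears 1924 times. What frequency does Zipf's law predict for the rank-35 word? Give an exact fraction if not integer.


Zipf's law: freq(rank) = f1 / rank
f1 = 1924, rank = 35
freq = 1924 / 35
GCD(1924, 35) = 1
Simplified: 1924/35

1924/35


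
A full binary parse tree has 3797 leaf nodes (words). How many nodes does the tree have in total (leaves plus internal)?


Leaf nodes (terminals): 3797
Internal nodes = n - 1 = 3797 - 1 = 3796
Total = leaves + internal = 3797 + 3796 = 7593

7593


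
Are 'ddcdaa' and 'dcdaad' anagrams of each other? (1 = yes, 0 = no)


Sort characters of 'ddcdaa': 'aacddd'
Sort characters of 'dcdaad': 'aacddd'
Sorted forms match -> they ARE anagrams
Result: 1

1


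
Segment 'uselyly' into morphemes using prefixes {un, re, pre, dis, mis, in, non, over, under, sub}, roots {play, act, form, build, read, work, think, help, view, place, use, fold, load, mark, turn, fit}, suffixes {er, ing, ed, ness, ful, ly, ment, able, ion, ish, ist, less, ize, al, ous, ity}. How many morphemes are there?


Segmenting 'uselyly' against the inventory:
  'use' -> root (morpheme 1)
  'ly' -> suffix (morpheme 2)
  'ly' -> suffix (morpheme 3)
Total morphemes: 3

3


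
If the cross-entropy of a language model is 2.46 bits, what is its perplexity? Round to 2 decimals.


Perplexity formula: PP = 2^H
H = 2.46
PP = 2^2.46
Decompose: 2^2.46 = 2^2 * 2^0.46
2^2 = 4, 2^0.46 ~ 1.3755418
PP ~ 4 * 1.3755418 = 5.5021672
Rounded to 2 decimals: 5.50

5.50


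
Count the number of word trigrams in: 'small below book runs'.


Word trigrams from [4] words:
  Trigram 1: (small below book)
  Trigram 2: (below book runs)
Total word trigrams: 4 - 2 = 2

2


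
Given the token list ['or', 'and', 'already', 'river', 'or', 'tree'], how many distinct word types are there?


Listing all tokens and tracking unique types:
  Token 1: 'or' -> NEW (unique so far: 1)
  Token 2: 'and' -> NEW (unique so far: 2)
  Token 3: 'already' -> NEW (unique so far: 3)
  Token 4: 'river' -> NEW (unique so far: 4)
  Token 5: 'or' -> duplicate (unique so far: 4)
  Token 6: 'tree' -> NEW (unique so far: 5)
Unique types: ('already', 'and', 'or', 'river', 'tree')
Vocabulary size: 5

5


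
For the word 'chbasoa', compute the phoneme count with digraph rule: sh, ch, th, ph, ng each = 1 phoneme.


Parsing 'chbasoa' greedily, digraphs first:
  'ch' -> digraph (1 consonant phoneme) (phonemes so far: 1)
  'b' -> consonant phoneme (phonemes so far: 2)
  'a' -> vowel phoneme (phonemes so far: 3)
  's' -> consonant phoneme (phonemes so far: 4)
  'o' -> vowel phoneme (phonemes so far: 5)
  'a' -> vowel phoneme (phonemes so far: 6)
Total phonemes: 6

6


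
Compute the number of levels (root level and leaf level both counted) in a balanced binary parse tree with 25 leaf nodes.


In a balanced binary tree with n leaves the deepest leaf is ceil(log2(n)) edges below the root,
so counting node levels inclusive of root and leaves gives ceil(log2(n)) + 1 levels.
log2(25) = 4.6439
ceil(4.6439) = 5
levels = 5 + 1 = 6

6


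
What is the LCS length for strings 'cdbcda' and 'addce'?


DP table for LCS of 'cdbcda' and 'addce':
       a  d  d  c  e
    0  0  0  0  0  0
  c 0  0  0  0  1  1
  d 0  0  1  1  1  1
  b 0  0  1  1  1  1
  c 0  0  1  1  2  2
  d 0  0  1  2  2  2
  a 0  1  1  2  2  2
LCS: 'dc'
LCS length = 2

2


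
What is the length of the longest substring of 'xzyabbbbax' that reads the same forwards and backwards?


Scanning 'xzyabbbbax' for palindromic substrings.
Substring at positions 3-8: 'abbbba'.
Check: reverse('abbbba') = 'abbbba' -> palindrome confirmed.
Neighbouring characters ('y' / 'x') break symmetry, so it cannot extend further.
No longer palindromic substring exists; longest length = 6

6


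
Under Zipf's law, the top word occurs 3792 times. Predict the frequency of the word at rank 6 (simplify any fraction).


Zipf's law: freq(rank) = f1 / rank
f1 = 3792, rank = 6
freq = 3792 / 6
= 632

632


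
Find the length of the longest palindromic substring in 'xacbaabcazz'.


Scanning 'xacbaabcazz' for palindromic substrings.
Substring at positions 1-8: 'acbaabca'.
Check: reverse('acbaabca') = 'acbaabca' -> palindrome confirmed.
Neighbouring characters ('x' / 'z') break symmetry, so it cannot extend further.
No longer palindromic substring exists; longest length = 8

8


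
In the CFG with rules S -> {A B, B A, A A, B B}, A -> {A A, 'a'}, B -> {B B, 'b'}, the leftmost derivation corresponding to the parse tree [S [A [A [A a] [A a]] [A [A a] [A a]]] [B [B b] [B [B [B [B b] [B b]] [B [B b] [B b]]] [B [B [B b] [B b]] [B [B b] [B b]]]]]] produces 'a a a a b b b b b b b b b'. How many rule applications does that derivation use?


Every bracketed nonterminal node [X ...] in the tree is produced by exactly one rule application.
Reading the tree off as a leftmost derivation:
  Step 1: S  =>  A B   (applied S -> A B)
  Step 2: A B  =>  A A B   (applied A -> A A)
  Step 3: A A B  =>  A A A B   (applied A -> A A)
  Step 4: A A A B  =>  a A A B   (applied A -> a)
  Step 5: a A A B  =>  a a A B   (applied A -> a)
  Step 6: a a A B  =>  a a A A B   (applied A -> A A)
  Step 7: a a A A B  =>  a a a A B   (applied A -> a)
  Step 8: a a a A B  =>  a a a a B   (applied A -> a)
  Step 9: a a a a B  =>  a a a a B B   (applied B -> B B)
  Step 10: a a a a B B  =>  a a a a b B   (applied B -> b)
  Step 11: a a a a b B  =>  a a a a b B B   (applied B -> B B)
  Step 12: a a a a b B B  =>  a a a a b B B B   (applied B -> B B)
  Step 13: a a a a b B B B  =>  a a a a b B B B B   (applied B -> B B)
  Step 14: a a a a b B B B B  =>  a a a a b b B B B   (applied B -> b)
  Step 15: a a a a b b B B B  =>  a a a a b b b B B   (applied B -> b)
  Step 16: a a a a b b b B B  =>  a a a a b b b B B B   (applied B -> B B)
  Step 17: a a a a b b b B B B  =>  a a a a b b b b B B   (applied B -> b)
  Step 18: a a a a b b b b B B  =>  a a a a b b b b b B   (applied B -> b)
  Step 19: a a a a b b b b b B  =>  a a a a b b b b b B B   (applied B -> B B)
  Step 20: a a a a b b b b b B B  =>  a a a a b b b b b B B B   (applied B -> B B)
  Step 21: a a a a b b b b b B B B  =>  a a a a b b b b b b B B   (applied B -> b)
  Step 22: a a a a b b b b b b B B  =>  a a a a b b b b b b b B   (applied B -> b)
  Step 23: a a a a b b b b b b b B  =>  a a a a b b b b b b b B B   (applied B -> B B)
  Step 24: a a a a b b b b b b b B B  =>  a a a a b b b b b b b b B   (applied B -> b)
  Step 25: a a a a b b b b b b b b B  =>  a a a a b b b b b b b b b   (applied B -> b)
Final yield: a a a a b b b b b b b b b
Total rewrite steps: 25

25


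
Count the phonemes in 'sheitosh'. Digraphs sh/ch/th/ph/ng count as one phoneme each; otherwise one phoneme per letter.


Parsing 'sheitosh' greedily, digraphs first:
  'sh' -> digraph (1 consonant phoneme) (phonemes so far: 1)
  'e' -> vowel phoneme (phonemes so far: 2)
  'i' -> vowel phoneme (phonemes so far: 3)
  't' -> consonant phoneme (phonemes so far: 4)
  'o' -> vowel phoneme (phonemes so far: 5)
  'sh' -> digraph (1 consonant phoneme) (phonemes so far: 6)
Total phonemes: 6

6


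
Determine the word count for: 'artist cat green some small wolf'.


Counting words by splitting on spaces:
  Word 1: 'artist'
  Word 2: 'cat'
  Word 3: 'green'
  Word 4: 'some'
  Word 5: 'small'
  Word 6: 'wolf'
Total words: 6

6


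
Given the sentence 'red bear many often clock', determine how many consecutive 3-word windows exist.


Word trigrams from [5] words:
  Trigram 1: (red bear many)
  Trigram 2: (bear many often)
  Trigram 3: (many often clock)
Total word trigrams: 5 - 2 = 3

3


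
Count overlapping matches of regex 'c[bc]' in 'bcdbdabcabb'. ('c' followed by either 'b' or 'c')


Pattern: c[bc] means 'c' followed by either 'b' or 'c'.
Scanning 'bcdbdabcabb' position-by-position:
  Pos 0: window 'bc' -> no
  Pos 1: window 'cd' -> no
  Pos 2: window 'db' -> no
  Pos 3: window 'bd' -> no
  Pos 4: window 'da' -> no
  Pos 5: window 'ab' -> no
  Pos 6: window 'bc' -> no
  Pos 7: window 'ca' -> no
  Pos 8: window 'ab' -> no
  Pos 9: window 'bb' -> no
  Pos 10: window 'b' -> no
Total matches: 0

0


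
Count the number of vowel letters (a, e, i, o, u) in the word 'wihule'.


Scanning each character of 'wihule':
  Position 1: 'w' -> consonant (running count: 0)
  Position 2: 'i' -> vowel (running count: 1)
  Position 3: 'h' -> consonant (running count: 1)
  Position 4: 'u' -> vowel (running count: 2)
  Position 5: 'l' -> consonant (running count: 2)
  Position 6: 'e' -> vowel (running count: 3)
Total vowels: 3

3


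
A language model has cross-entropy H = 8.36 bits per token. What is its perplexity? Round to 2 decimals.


Perplexity formula: PP = 2^H
H = 8.36
PP = 2^8.36
Decompose: 2^8.36 = 2^8 * 2^0.36
2^8 = 256, 2^0.36 ~ 1.2834259
PP ~ 256 * 1.2834259 = 328.5570304
Rounded to 2 decimals: 328.56

328.56


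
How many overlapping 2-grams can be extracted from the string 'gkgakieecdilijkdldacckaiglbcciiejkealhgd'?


String 'gkgakieecdilijkdldacckaiglbcciiejkealhgd' has length L = 40.
Number of overlapping n-grams = L - n + 1
Substituting: 40 - 2 + 1 = 39

39


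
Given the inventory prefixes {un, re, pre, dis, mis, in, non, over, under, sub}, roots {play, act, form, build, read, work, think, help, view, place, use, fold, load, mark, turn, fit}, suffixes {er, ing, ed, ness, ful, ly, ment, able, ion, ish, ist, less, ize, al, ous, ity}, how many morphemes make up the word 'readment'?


Segmenting 'readment' against the inventory:
  'read' -> root (morpheme 1)
  'ment' -> suffix (morpheme 2)
Total morphemes: 2

2


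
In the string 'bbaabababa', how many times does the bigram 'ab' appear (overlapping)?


Scanning 'bbaabababa' for bigram 'ab':
  Position 0: 'bb' -> no
  Position 1: 'ba' -> no
  Position 2: 'aa' -> no
  Position 3: 'ab' -> MATCH
  Position 4: 'ba' -> no
  Position 5: 'ab' -> MATCH
  Position 6: 'ba' -> no
  Position 7: 'ab' -> MATCH
  Position 8: 'ba' -> no
Total matches: 3

3


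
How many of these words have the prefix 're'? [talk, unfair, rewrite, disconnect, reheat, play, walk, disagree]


Checking each word for prefix 're':
  'talk' -> no (count: 0)
  'unfair' -> no (count: 0)
  'rewrite' -> YES, starts with 're' (count: 1)
  'disconnect' -> no (count: 1)
  'reheat' -> YES, starts with 're' (count: 2)
  'play' -> no (count: 2)
  'walk' -> no (count: 2)
  'disagree' -> no (count: 2)
Total with prefix 're': 2

2


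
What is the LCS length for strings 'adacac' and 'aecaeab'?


DP table for LCS of 'adacac' and 'aecaeab':
       a  e  c  a  e  a  b
    0  0  0  0  0  0  0  0
  a 0  1  1  1  1  1  1  1
  d 0  1  1  1  1  1  1  1
  a 0  1  1  1  2  2  2  2
  c 0  1  1  2  2  2  2  2
  a 0  1  1  2  3  3  3  3
  c 0  1  1  2  3  3  3  3
LCS: 'aaa'
LCS length = 3

3


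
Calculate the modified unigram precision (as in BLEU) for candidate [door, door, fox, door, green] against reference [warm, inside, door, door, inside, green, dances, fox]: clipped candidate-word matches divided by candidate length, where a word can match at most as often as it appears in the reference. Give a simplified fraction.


Reference word counts: {'dances': 1, 'door': 2, 'fox': 1, 'green': 1, 'inside': 2, 'warm': 1}
Checking each candidate word (with clipping):
  'door' -> in reference (ref count 2, used 1/2) -> match (matches: 1)
  'door' -> in reference (ref count 2, used 2/2) -> match (matches: 2)
  'fox' -> in reference (ref count 1, used 1/1) -> match (matches: 3)
  'door' -> ref count 2 already used up (2/2) -> clipped, no match (matches: 3)
  'green' -> in reference (ref count 1, used 1/1) -> match (matches: 4)
Clipped matches: 4, Candidate length: 5
Precision = 4/5

4/5


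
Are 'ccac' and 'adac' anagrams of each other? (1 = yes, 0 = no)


Sort characters of 'ccac': 'accc'
Sort characters of 'adac': 'aacd'
Sorted forms differ -> they are NOT anagrams
Result: 0

0


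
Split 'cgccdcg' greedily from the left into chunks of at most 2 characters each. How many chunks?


'cgccdcg' has 7 characters.
Chunking with max size 2:
  Chunk 1: 'cg' (positions 0-1)
  Chunk 2: 'cc' (positions 2-3)
  Chunk 3: 'dc' (positions 4-5)
  Chunk 4: 'g' (positions 6-6)
Total chunks: ceil(7 / 2) = 4

4


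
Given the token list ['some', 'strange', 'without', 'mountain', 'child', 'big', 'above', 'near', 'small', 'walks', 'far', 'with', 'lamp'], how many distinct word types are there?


Listing all tokens and tracking unique types:
  Token 1: 'some' -> NEW (unique so far: 1)
  Token 2: 'strange' -> NEW (unique so far: 2)
  Token 3: 'without' -> NEW (unique so far: 3)
  Token 4: 'mountain' -> NEW (unique so far: 4)
  Token 5: 'child' -> NEW (unique so far: 5)
  Token 6: 'big' -> NEW (unique so far: 6)
  Token 7: 'above' -> NEW (unique so far: 7)
  Token 8: 'near' -> NEW (unique so far: 8)
  Token 9: 'small' -> NEW (unique so far: 9)
  Token 10: 'walks' -> NEW (unique so far: 10)
  Token 11: 'far' -> NEW (unique so far: 11)
  Token 12: 'with' -> NEW (unique so far: 12)
  Token 13: 'lamp' -> NEW (unique so far: 13)
Unique types: ('above', 'big', 'child', 'far', 'lamp', 'mountain', 'near', 'small', 'some', 'strange', 'walks', 'with', 'without')
Vocabulary size: 13

13


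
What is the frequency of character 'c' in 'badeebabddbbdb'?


Scanning 'badeebabddbbdb' for 'c':
  No matches found.
Total occurrences of 'c': 0

0


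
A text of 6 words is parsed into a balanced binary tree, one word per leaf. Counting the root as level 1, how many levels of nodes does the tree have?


In a balanced binary tree with n leaves the deepest leaf is ceil(log2(n)) edges below the root,
so counting node levels inclusive of root and leaves gives ceil(log2(n)) + 1 levels.
log2(6) = 2.5850
ceil(2.5850) = 3
levels = 3 + 1 = 4

4


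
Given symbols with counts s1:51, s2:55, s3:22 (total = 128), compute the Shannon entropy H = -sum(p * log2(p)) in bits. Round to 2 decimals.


Computing entropy H = -sum(p_i * log2(p_i)):
  s1: p = 51/128 = 0.3984, -p*log2(p) = 0.5290
  s2: p = 55/128 = 0.4297, -p*log2(p) = 0.5236
  s3: p = 22/128 = 0.1719, -p*log2(p) = 0.4367
H = sum of terms = 1.4893
Rounded to 2 decimals: 1.49

1.49


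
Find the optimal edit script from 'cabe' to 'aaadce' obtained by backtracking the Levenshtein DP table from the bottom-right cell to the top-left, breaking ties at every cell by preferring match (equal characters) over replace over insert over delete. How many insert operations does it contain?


Edit distance = 4. Backtracking from cell (4, 6) with preference match > replace > insert > delete,
then listing the resulting alignment 'cabe' -> 'aaadce' left to right:
  Step 1: insert 'a' [insertion #1]
  Step 2: replace c->a
  Step 3: keep 'a'
  Step 4: insert 'd' [insertion #2]
  Step 5: replace b->c
  Step 6: keep 'e'
Total insertions: 2

2


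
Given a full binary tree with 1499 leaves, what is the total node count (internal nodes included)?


Leaf nodes (terminals): 1499
Internal nodes = n - 1 = 1499 - 1 = 1498
Total = leaves + internal = 1499 + 1498 = 2997

2997


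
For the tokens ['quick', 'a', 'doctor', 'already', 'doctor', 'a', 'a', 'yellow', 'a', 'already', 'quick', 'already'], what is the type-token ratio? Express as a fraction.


Tokens: 12
Unique types: ('a', 'already', 'doctor', 'quick', 'yellow') = 5
TTR = 5/12
Already in lowest terms.

5/12


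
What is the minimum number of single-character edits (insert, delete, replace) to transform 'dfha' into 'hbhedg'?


Building DP table for s1='dfha' (len 4) and s2='hbhedg' (len 6):
       h  b  h  e  d  g
    0  1  2  3  4  5  6
  d 1  1  2  3  4  4  5
  f 2  2  2  3  4  5  5
  h 3  2  3  2  3  4  5
  a 4  3  3  3  3  4  5
Edit distance = dp[4][6] = 5

5


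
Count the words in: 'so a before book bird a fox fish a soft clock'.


Counting words by splitting on spaces:
  Word 1: 'so'
  Word 2: 'a'
  Word 3: 'before'
  Word 4: 'book'
  Word 5: 'bird'
  Word 6: 'a'
  Word 7: 'fox'
  Word 8: 'fish'
  Word 9: 'a'
  Word 10: 'soft'
  Word 11: 'clock'
Total words: 11

11


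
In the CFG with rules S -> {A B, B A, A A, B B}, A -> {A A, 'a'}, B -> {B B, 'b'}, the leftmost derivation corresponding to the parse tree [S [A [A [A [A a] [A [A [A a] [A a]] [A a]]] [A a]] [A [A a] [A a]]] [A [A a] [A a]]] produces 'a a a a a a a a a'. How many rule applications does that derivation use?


Every bracketed nonterminal node [X ...] in the tree is produced by exactly one rule application.
Reading the tree off as a leftmost derivation:
  Step 1: S  =>  A A   (applied S -> A A)
  Step 2: A A  =>  A A A   (applied A -> A A)
  Step 3: A A A  =>  A A A A   (applied A -> A A)
  Step 4: A A A A  =>  A A A A A   (applied A -> A A)
  Step 5: A A A A A  =>  a A A A A   (applied A -> a)
  Step 6: a A A A A  =>  a A A A A A   (applied A -> A A)
  Step 7: a A A A A A  =>  a A A A A A A   (applied A -> A A)
  Step 8: a A A A A A A  =>  a a A A A A A   (applied A -> a)
  Step 9: a a A A A A A  =>  a a a A A A A   (applied A -> a)
  Step 10: a a a A A A A  =>  a a a a A A A   (applied A -> a)
  Step 11: a a a a A A A  =>  a a a a a A A   (applied A -> a)
  Step 12: a a a a a A A  =>  a a a a a A A A   (applied A -> A A)
  Step 13: a a a a a A A A  =>  a a a a a a A A   (applied A -> a)
  Step 14: a a a a a a A A  =>  a a a a a a a A   (applied A -> a)
  Step 15: a a a a a a a A  =>  a a a a a a a A A   (applied A -> A A)
  Step 16: a a a a a a a A A  =>  a a a a a a a a A   (applied A -> a)
  Step 17: a a a a a a a a A  =>  a a a a a a a a a   (applied A -> a)
Final yield: a a a a a a a a a
Total rewrite steps: 17

17


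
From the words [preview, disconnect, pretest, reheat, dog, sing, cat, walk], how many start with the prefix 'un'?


Checking each word for prefix 'un':
  'preview' -> no (count: 0)
  'disconnect' -> no (count: 0)
  'pretest' -> no (count: 0)
  'reheat' -> no (count: 0)
  'dog' -> no (count: 0)
  'sing' -> no (count: 0)
  'cat' -> no (count: 0)
  'walk' -> no (count: 0)
Total with prefix 'un': 0

0


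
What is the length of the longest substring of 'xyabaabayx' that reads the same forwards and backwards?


Scanning 'xyabaabayx' for palindromic substrings.
Substring at positions 0-9: 'xyabaabayx'.
Check: reverse('xyabaabayx') = 'xyabaabayx' -> palindrome confirmed.
No longer palindromic substring exists; longest length = 10

10


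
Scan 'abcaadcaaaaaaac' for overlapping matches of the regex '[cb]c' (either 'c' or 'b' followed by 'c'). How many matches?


Pattern: [cb]c means either 'c' or 'b' followed by 'c'.
Scanning 'abcaadcaaaaaaac' position-by-position:
  Pos 0: window 'ab' -> no
  Pos 1: window 'bc' -> MATCH
  Pos 2: window 'ca' -> no
  Pos 3: window 'aa' -> no
  Pos 4: window 'ad' -> no
  Pos 5: window 'dc' -> no
  Pos 6: window 'ca' -> no
  Pos 7: window 'aa' -> no
  Pos 8: window 'aa' -> no
  Pos 9: window 'aa' -> no
  Pos 10: window 'aa' -> no
  Pos 11: window 'aa' -> no
  Pos 12: window 'aa' -> no
  Pos 13: window 'ac' -> no
  Pos 14: window 'c' -> no
Total matches: 1

1


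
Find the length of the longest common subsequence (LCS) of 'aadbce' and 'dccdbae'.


DP table for LCS of 'aadbce' and 'dccdbae':
       d  c  c  d  b  a  e
    0  0  0  0  0  0  0  0
  a 0  0  0  0  0  0  1  1
  a 0  0  0  0  0  0  1  1
  d 0  1  1  1  1  1  1  1
  b 0  1  1  1  1  2  2  2
  c 0  1  2  2  2  2  2  2
  e 0  1  2  2  2  2  2  3
LCS: 'dbe'
LCS length = 3

3


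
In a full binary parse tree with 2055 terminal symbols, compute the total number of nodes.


Leaf nodes (terminals): 2055
Internal nodes = n - 1 = 2055 - 1 = 2054
Total = leaves + internal = 2055 + 2054 = 4109

4109


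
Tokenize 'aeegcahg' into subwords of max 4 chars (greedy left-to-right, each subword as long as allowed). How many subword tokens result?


'aeegcahg' has 8 characters.
Chunking with max size 4:
  Chunk 1: 'aeeg' (positions 0-3)
  Chunk 2: 'cahg' (positions 4-7)
Total chunks: ceil(8 / 4) = 2

2


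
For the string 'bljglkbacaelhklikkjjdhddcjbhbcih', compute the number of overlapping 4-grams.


String 'bljglkbacaelhklikkjjdhddcjbhbcih' has length L = 32.
Number of overlapping n-grams = L - n + 1
Substituting: 32 - 4 + 1 = 29

29


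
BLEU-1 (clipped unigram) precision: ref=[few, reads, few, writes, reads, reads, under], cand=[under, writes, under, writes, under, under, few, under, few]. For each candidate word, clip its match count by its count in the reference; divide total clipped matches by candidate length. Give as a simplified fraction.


Reference word counts: {'few': 2, 'reads': 3, 'under': 1, 'writes': 1}
Checking each candidate word (with clipping):
  'under' -> in reference (ref count 1, used 1/1) -> match (matches: 1)
  'writes' -> in reference (ref count 1, used 1/1) -> match (matches: 2)
  'under' -> ref count 1 already used up (1/1) -> clipped, no match (matches: 2)
  'writes' -> ref count 1 already used up (1/1) -> clipped, no match (matches: 2)
  'under' -> ref count 1 already used up (1/1) -> clipped, no match (matches: 2)
  'under' -> ref count 1 already used up (1/1) -> clipped, no match (matches: 2)
  'few' -> in reference (ref count 2, used 1/2) -> match (matches: 3)
  'under' -> ref count 1 already used up (1/1) -> clipped, no match (matches: 3)
  'few' -> in reference (ref count 2, used 2/2) -> match (matches: 4)
Clipped matches: 4, Candidate length: 9
Precision = 4/9

4/9


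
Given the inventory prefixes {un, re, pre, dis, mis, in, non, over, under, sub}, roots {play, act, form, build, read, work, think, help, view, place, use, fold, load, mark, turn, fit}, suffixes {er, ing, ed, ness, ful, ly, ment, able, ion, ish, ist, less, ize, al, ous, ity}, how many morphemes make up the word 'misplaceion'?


Segmenting 'misplaceion' against the inventory:
  'mis' -> prefix (morpheme 1)
  'place' -> root (morpheme 2)
  'ion' -> suffix (morpheme 3)
Total morphemes: 3

3


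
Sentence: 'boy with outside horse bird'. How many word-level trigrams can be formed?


Word trigrams from [5] words:
  Trigram 1: (boy with outside)
  Trigram 2: (with outside horse)
  Trigram 3: (outside horse bird)
Total word trigrams: 5 - 2 = 3

3
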